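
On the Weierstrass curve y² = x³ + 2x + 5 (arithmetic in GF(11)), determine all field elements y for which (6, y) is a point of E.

none

x³ + 2x + 5 = 233 ≡ 2 (mod 11).
2 is a non-residue mod 11; no y exists.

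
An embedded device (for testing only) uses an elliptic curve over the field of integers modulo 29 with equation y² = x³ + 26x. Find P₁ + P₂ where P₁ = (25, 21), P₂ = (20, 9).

(6, 13)

(25, 21) + (20, 9). λ = (9 - 21)/(20 - 25) ≡ 17/24 mod 29. 24⁻¹ ≡ 23 (mod 29), so λ ≡ 14.
  x = λ² - 25 - 20 = 196 - 45 ≡ 6; y = λ·(25 - 6) - 21 ≡ 13. → (6, 13)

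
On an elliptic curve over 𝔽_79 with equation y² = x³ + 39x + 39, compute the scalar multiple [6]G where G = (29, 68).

(50, 6)

Double-and-add on 6 = (110)₂. Start with G = (29, 68) for the leading 1-bit.
double: tangent at (29, 68): λ = (3·29² + 39)/(2·68) ≡ 34/57. 57⁻¹ ≡ 61 (mod 79), so λ ≡ 34·61 ≡ 20.
  x = λ² - 29 - 29 = 400 - 58 ≡ 26; y = λ·(29 - 26) - 68 ≡ 71. → (26, 71)
add G: (26, 71) + (29, 68). λ = (68 - 71)/(29 - 26) ≡ 76/3 mod 79. 3⁻¹ ≡ 53 (mod 79), so λ ≡ 78.
  x = λ² - 26 - 29 = 6084 - 55 ≡ 25; y = λ·(26 - 25) - 71 ≡ 7. → (25, 7)
double: tangent at (25, 7): λ = (3·25² + 39)/(2·7) ≡ 18/14. 14⁻¹ ≡ 17 (mod 79), so λ ≡ 18·17 ≡ 69.
  x = λ² - 25 - 25 = 4761 - 50 ≡ 50; y = λ·(25 - 50) - 7 ≡ 6. → (50, 6)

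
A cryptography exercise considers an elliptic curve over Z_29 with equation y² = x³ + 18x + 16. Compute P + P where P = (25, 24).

(4, 23)

tangent at (25, 24): λ = (3·25² + 18)/(2·24) ≡ 8/19. 19⁻¹ ≡ 26 (mod 29) since 19·26 = 494 ≡ 1, so λ ≡ 8·26 ≡ 5.
  x = λ² - 25 - 25 = 25 - 50 ≡ 4; y = λ·(25 - 4) - 24 ≡ 23. → (4, 23)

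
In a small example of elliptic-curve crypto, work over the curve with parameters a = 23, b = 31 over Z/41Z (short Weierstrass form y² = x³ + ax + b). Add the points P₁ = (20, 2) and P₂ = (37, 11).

(4, 33)

(20, 2) + (37, 11). λ = (11 - 2)/(37 - 20) ≡ 9/17 mod 41. 17⁻¹ ≡ 29 (mod 41), so λ ≡ 15.
  x = λ² - 20 - 37 = 225 - 57 ≡ 4; y = λ·(20 - 4) - 2 ≡ 33. → (4, 33)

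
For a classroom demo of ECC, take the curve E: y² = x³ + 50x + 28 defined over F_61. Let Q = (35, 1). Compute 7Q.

Repeated addition: build up to 7Q.
2Q: tangent at (35, 1): λ = (3·35² + 50)/(2·1) ≡ 4/2. 2⁻¹ ≡ 31 (mod 61), so λ ≡ 4·31 ≡ 2.
  x = λ² - 35 - 35 = 4 - 70 ≡ 56; y = λ·(35 - 56) - 1 ≡ 18. → (56, 18)
3Q: (56, 18) + (35, 1). λ = (1 - 18)/(35 - 56) ≡ 44/40 mod 61. 40⁻¹ ≡ 29 (mod 61), so λ ≡ 56.
  x = λ² - 56 - 35 = 3136 - 91 ≡ 56; y = λ·(56 - 56) - 18 ≡ 43. → (56, 43)
4Q: (56, 43) + (35, 1). λ = (1 - 43)/(35 - 56) ≡ 19/40 mod 61. 40⁻¹ ≡ 29 (mod 61) since 40·29 = 1160 ≡ 1, so λ ≡ 2.
  x = λ² - 56 - 35 = 4 - 91 ≡ 35; y = λ·(56 - 35) - 43 ≡ 60. → (35, 60)
5Q: (35, 60) + (35, 1): same x and y₁ ≡ -y₂, so the sum is O.
6Q: O + (35, 1) = (35, 1) (identity).
7Q: tangent at (35, 1): λ = (3·35² + 50)/(2·1) ≡ 4/2. 2⁻¹ ≡ 31 (mod 61), so λ ≡ 4·31 ≡ 2.
  x = λ² - 35 - 35 = 4 - 70 ≡ 56; y = λ·(35 - 56) - 1 ≡ 18. → (56, 18)

(56, 18)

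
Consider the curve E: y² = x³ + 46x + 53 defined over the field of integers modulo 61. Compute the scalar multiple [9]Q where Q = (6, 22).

Double-and-add on 9 = (1001)₂. Start with Q = (6, 22) for the leading 1-bit.
double: tangent at (6, 22): λ = (3·6² + 46)/(2·22) ≡ 32/44. 44⁻¹ ≡ 43 (mod 61), so λ ≡ 32·43 ≡ 34.
  x = λ² - 6 - 6 = 1156 - 12 ≡ 46; y = λ·(6 - 46) - 22 ≡ 21. → (46, 21)
double: tangent at (46, 21): λ = (3·46² + 46)/(2·21) ≡ 50/42. 42⁻¹ ≡ 16 (mod 61) since 42·16 = 672 ≡ 1, so λ ≡ 50·16 ≡ 7.
  x = λ² - 46 - 46 = 49 - 92 ≡ 18; y = λ·(46 - 18) - 21 ≡ 53. → (18, 53)
double: tangent at (18, 53): λ = (3·18² + 46)/(2·53) ≡ 42/45. 45⁻¹ ≡ 19 (mod 61), so λ ≡ 42·19 ≡ 5.
  x = λ² - 18 - 18 = 25 - 36 ≡ 50; y = λ·(18 - 50) - 53 ≡ 31. → (50, 31)
add Q: (50, 31) + (6, 22). λ = (22 - 31)/(6 - 50) ≡ 52/17 mod 61. 17⁻¹ ≡ 18 (mod 61), so λ ≡ 21.
  x = λ² - 50 - 6 = 441 - 56 ≡ 19; y = λ·(50 - 19) - 31 ≡ 10. → (19, 10)

(19, 10)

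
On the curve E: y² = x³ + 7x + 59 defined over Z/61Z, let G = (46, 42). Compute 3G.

Repeated addition: build up to 3G.
2G: tangent at (46, 42): λ = (3·46² + 7)/(2·42) ≡ 11/23. 23⁻¹ ≡ 8 (mod 61), so λ ≡ 11·8 ≡ 27.
  x = λ² - 46 - 46 = 729 - 92 ≡ 27; y = λ·(46 - 27) - 42 ≡ 44. → (27, 44)
3G: (27, 44) + (46, 42). λ = (42 - 44)/(46 - 27) ≡ 59/19 mod 61. 19⁻¹ ≡ 45 (mod 61), so λ ≡ 32.
  x = λ² - 27 - 46 = 1024 - 73 ≡ 36; y = λ·(27 - 36) - 44 ≡ 34. → (36, 34)

(36, 34)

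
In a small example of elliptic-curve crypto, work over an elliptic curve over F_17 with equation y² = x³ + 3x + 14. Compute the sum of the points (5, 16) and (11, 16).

(5, 16) + (11, 16). λ = (16 - 16)/(11 - 5) ≡ 0/6 mod 17. 6⁻¹ ≡ 3 (mod 17) since 6·3 = 18 ≡ 1, so λ ≡ 0.
  x = λ² - 5 - 11 = 0 - 16 ≡ 1; y = λ·(5 - 1) - 16 ≡ 1. → (1, 1)

(1, 1)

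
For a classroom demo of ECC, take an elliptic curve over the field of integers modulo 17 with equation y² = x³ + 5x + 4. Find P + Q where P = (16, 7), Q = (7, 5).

(10, 0)

(16, 7) + (7, 5). λ = (5 - 7)/(7 - 16) ≡ 15/8 mod 17. 8⁻¹ ≡ 15 (mod 17) since 8·15 = 120 ≡ 1, so λ ≡ 4.
  x = λ² - 16 - 7 = 16 - 23 ≡ 10; y = λ·(16 - 10) - 7 ≡ 0. → (10, 0)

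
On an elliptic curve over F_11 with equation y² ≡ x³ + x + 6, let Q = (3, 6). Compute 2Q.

(8, 8)

tangent at (3, 6): λ = (3·3² + 1)/(2·6) ≡ 6/1. 1⁻¹ ≡ 1 (mod 11) since 1·1 = 1 ≡ 1, so λ ≡ 6·1 ≡ 6.
  x = λ² - 3 - 3 = 36 - 6 ≡ 8; y = λ·(3 - 8) - 6 ≡ 8. → (8, 8)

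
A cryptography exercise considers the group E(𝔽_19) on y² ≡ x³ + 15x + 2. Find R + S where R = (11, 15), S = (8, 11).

(11, 15) + (8, 11). λ = (11 - 15)/(8 - 11) ≡ 15/16 mod 19. 16⁻¹ ≡ 6 (mod 19), so λ ≡ 14.
  x = λ² - 11 - 8 = 196 - 19 ≡ 6; y = λ·(11 - 6) - 15 ≡ 17. → (6, 17)

(6, 17)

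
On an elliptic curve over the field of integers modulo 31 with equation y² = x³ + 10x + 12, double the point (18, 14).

(13, 13)

tangent at (18, 14): λ = (3·18² + 10)/(2·14) ≡ 21/28. 28⁻¹ ≡ 10 (mod 31) since 28·10 = 280 ≡ 1, so λ ≡ 21·10 ≡ 24.
  x = λ² - 18 - 18 = 576 - 36 ≡ 13; y = λ·(18 - 13) - 14 ≡ 13. → (13, 13)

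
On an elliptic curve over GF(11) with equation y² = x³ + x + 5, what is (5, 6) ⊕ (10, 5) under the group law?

(0, 4)

(5, 6) + (10, 5). λ = (5 - 6)/(10 - 5) ≡ 10/5 mod 11. 5⁻¹ ≡ 9 (mod 11) since 5·9 = 45 ≡ 1, so λ ≡ 2.
  x = λ² - 5 - 10 = 4 - 15 ≡ 0; y = λ·(5 - 0) - 6 ≡ 4. → (0, 4)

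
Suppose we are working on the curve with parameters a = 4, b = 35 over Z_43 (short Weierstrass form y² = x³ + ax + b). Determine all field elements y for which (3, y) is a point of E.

17, 26

x³ + 4x + 35 = 74 ≡ 31 (mod 43).
Square roots of 31 mod 43: 17 and 26 (since 17² = 289 ≡ 31).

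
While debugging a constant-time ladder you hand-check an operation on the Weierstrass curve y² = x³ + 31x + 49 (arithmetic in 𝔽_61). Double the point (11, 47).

tangent at (11, 47): λ = (3·11² + 31)/(2·47) ≡ 28/33. 33⁻¹ ≡ 37 (mod 61), so λ ≡ 28·37 ≡ 60.
  x = λ² - 11 - 11 = 3600 - 22 ≡ 40; y = λ·(11 - 40) - 47 ≡ 43. → (40, 43)

(40, 43)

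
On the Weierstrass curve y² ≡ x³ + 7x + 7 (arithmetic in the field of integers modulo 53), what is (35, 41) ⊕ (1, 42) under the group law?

(1, 11)

(35, 41) + (1, 42). λ = (42 - 41)/(1 - 35) ≡ 1/19 mod 53. 19⁻¹ ≡ 14 (mod 53) since 19·14 = 266 ≡ 1, so λ ≡ 14.
  x = λ² - 35 - 1 = 196 - 36 ≡ 1; y = λ·(35 - 1) - 41 ≡ 11. → (1, 11)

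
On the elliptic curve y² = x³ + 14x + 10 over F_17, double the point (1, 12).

(15, 5)

tangent at (1, 12): λ = (3·1² + 14)/(2·12) ≡ 0/7. 7⁻¹ ≡ 5 (mod 17) since 7·5 = 35 ≡ 1, so λ ≡ 0·5 ≡ 0.
  x = λ² - 1 - 1 = 0 - 2 ≡ 15; y = λ·(1 - 15) - 12 ≡ 5. → (15, 5)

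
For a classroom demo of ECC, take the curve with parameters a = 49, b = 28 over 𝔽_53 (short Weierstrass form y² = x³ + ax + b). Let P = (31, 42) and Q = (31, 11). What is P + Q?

The two points share x = 31 and their y-coordinates satisfy 42 + 11 ≡ 0 (mod 53), so they are inverses. Their sum is O.

O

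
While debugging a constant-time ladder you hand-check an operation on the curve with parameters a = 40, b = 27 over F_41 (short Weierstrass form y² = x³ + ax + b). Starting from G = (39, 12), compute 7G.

Repeated addition: build up to 7G.
2G: tangent at (39, 12): λ = (3·39² + 40)/(2·12) ≡ 11/24. 24⁻¹ ≡ 12 (mod 41) since 24·12 = 288 ≡ 1, so λ ≡ 11·12 ≡ 9.
  x = λ² - 39 - 39 = 81 - 78 ≡ 3; y = λ·(39 - 3) - 12 ≡ 25. → (3, 25)
3G: (3, 25) + (39, 12). λ = (12 - 25)/(39 - 3) ≡ 28/36 mod 41. 36⁻¹ ≡ 8 (mod 41), so λ ≡ 19.
  x = λ² - 3 - 39 = 361 - 42 ≡ 32; y = λ·(3 - 32) - 25 ≡ 39. → (32, 39)
4G: (32, 39) + (39, 12). λ = (12 - 39)/(39 - 32) ≡ 14/7 mod 41. 7⁻¹ ≡ 6 (mod 41), so λ ≡ 2.
  x = λ² - 32 - 39 = 4 - 71 ≡ 15; y = λ·(32 - 15) - 39 ≡ 36. → (15, 36)
5G: (15, 36) + (39, 12). λ = (12 - 36)/(39 - 15) ≡ 17/24 mod 41. 24⁻¹ ≡ 12 (mod 41) since 24·12 = 288 ≡ 1, so λ ≡ 40.
  x = λ² - 15 - 39 = 1600 - 54 ≡ 29; y = λ·(15 - 29) - 36 ≡ 19. → (29, 19)
6G: (29, 19) + (39, 12). λ = (12 - 19)/(39 - 29) ≡ 34/10 mod 41. 10⁻¹ ≡ 37 (mod 41), so λ ≡ 28.
  x = λ² - 29 - 39 = 784 - 68 ≡ 19; y = λ·(29 - 19) - 19 ≡ 15. → (19, 15)
7G: (19, 15) + (39, 12). λ = (12 - 15)/(39 - 19) ≡ 38/20 mod 41. 20⁻¹ ≡ 39 (mod 41) since 20·39 = 780 ≡ 1, so λ ≡ 6.
  x = λ² - 19 - 39 = 36 - 58 ≡ 19; y = λ·(19 - 19) - 15 ≡ 26. → (19, 26)

(19, 26)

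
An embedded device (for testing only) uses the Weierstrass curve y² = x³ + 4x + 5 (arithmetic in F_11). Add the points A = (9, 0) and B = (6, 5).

(0, 7)

(9, 0) + (6, 5). λ = (5 - 0)/(6 - 9) ≡ 5/8 mod 11. 8⁻¹ ≡ 7 (mod 11) since 8·7 = 56 ≡ 1, so λ ≡ 2.
  x = λ² - 9 - 6 = 4 - 15 ≡ 0; y = λ·(9 - 0) - 0 ≡ 7. → (0, 7)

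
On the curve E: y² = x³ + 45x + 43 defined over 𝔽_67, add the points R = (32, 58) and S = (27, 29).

(47, 56)

(32, 58) + (27, 29). λ = (29 - 58)/(27 - 32) ≡ 38/62 mod 67. 62⁻¹ ≡ 40 (mod 67) since 62·40 = 2480 ≡ 1, so λ ≡ 46.
  x = λ² - 32 - 27 = 2116 - 59 ≡ 47; y = λ·(32 - 47) - 58 ≡ 56. → (47, 56)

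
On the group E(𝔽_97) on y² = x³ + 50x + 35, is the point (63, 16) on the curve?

yes

y² = 16² ≡ 62; x³ + 50x + 35 = 253232 ≡ 62 (mod 97). 62 = 62.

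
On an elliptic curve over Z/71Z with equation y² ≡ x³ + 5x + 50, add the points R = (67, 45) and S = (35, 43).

(7, 12)

(67, 45) + (35, 43). λ = (43 - 45)/(35 - 67) ≡ 69/39 mod 71. 39⁻¹ ≡ 51 (mod 71), so λ ≡ 40.
  x = λ² - 67 - 35 = 1600 - 102 ≡ 7; y = λ·(67 - 7) - 45 ≡ 12. → (7, 12)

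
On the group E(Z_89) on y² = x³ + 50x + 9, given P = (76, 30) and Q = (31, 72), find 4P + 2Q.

First 4P:
Repeated addition: build up to 4P.
2P: tangent at (76, 30): λ = (3·76² + 50)/(2·30) ≡ 23/60. 60⁻¹ ≡ 46 (mod 89) since 60·46 = 2760 ≡ 1, so λ ≡ 23·46 ≡ 79.
  x = λ² - 76 - 76 = 6241 - 152 ≡ 37; y = λ·(76 - 37) - 30 ≡ 25. → (37, 25)
3P: (37, 25) + (76, 30). λ = (30 - 25)/(76 - 37) ≡ 5/39 mod 89. 39⁻¹ ≡ 16 (mod 89) since 39·16 = 624 ≡ 1, so λ ≡ 80.
  x = λ² - 37 - 76 = 6400 - 113 ≡ 57; y = λ·(37 - 57) - 25 ≡ 66. → (57, 66)
4P: (57, 66) + (76, 30). λ = (30 - 66)/(76 - 57) ≡ 53/19 mod 89. 19⁻¹ ≡ 75 (mod 89), so λ ≡ 59.
  x = λ² - 57 - 76 = 3481 - 133 ≡ 55; y = λ·(57 - 55) - 66 ≡ 52. → (55, 52)
4P = (55, 52).
Next 2Q:
Repeated addition: build up to 2Q.
2Q: tangent at (31, 72): λ = (3·31² + 50)/(2·72) ≡ 85/55. 55⁻¹ ≡ 34 (mod 89), so λ ≡ 85·34 ≡ 42.
  x = λ² - 31 - 31 = 1764 - 62 ≡ 11; y = λ·(31 - 11) - 72 ≡ 56. → (11, 56)
2Q = (11, 56).
Finally 4P + 2Q:
(55, 52) + (11, 56). λ = (56 - 52)/(11 - 55) ≡ 4/45 mod 89. 45⁻¹ ≡ 2 (mod 89), so λ ≡ 8.
  x = λ² - 55 - 11 = 64 - 66 ≡ 87; y = λ·(55 - 87) - 52 ≡ 48. → (87, 48)

(87, 48)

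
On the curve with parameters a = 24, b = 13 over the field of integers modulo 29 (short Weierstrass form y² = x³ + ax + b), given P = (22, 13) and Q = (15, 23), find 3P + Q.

First 3P:
Repeated addition: build up to 3P.
2P: tangent at (22, 13): λ = (3·22² + 24)/(2·13) ≡ 26/26. 26⁻¹ ≡ 19 (mod 29), so λ ≡ 26·19 ≡ 1.
  x = λ² - 22 - 22 = 1 - 44 ≡ 15; y = λ·(22 - 15) - 13 ≡ 23. → (15, 23)
3P: (15, 23) + (22, 13). λ = (13 - 23)/(22 - 15) ≡ 19/7 mod 29. 7⁻¹ ≡ 25 (mod 29), so λ ≡ 11.
  x = λ² - 15 - 22 = 121 - 37 ≡ 26; y = λ·(15 - 26) - 23 ≡ 1. → (26, 1)
3P = (26, 1).
Finally 3P + Q:
(26, 1) + (15, 23). λ = (23 - 1)/(15 - 26) ≡ 22/18 mod 29. 18⁻¹ ≡ 21 (mod 29), so λ ≡ 27.
  x = λ² - 26 - 15 = 729 - 41 ≡ 21; y = λ·(26 - 21) - 1 ≡ 18. → (21, 18)

(21, 18)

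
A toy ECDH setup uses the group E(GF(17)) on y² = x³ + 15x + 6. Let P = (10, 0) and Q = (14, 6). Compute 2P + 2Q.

First 2P:
Repeated addition: build up to 2P.
2P: (10, 0) + (10, 0): same x and y₁ ≡ -y₂, so the sum is 𝒪.
2P = 𝒪.
Next 2Q:
Repeated addition: build up to 2Q.
2Q: tangent at (14, 6): λ = (3·14² + 15)/(2·6) ≡ 8/12. 12⁻¹ ≡ 10 (mod 17), so λ ≡ 8·10 ≡ 12.
  x = λ² - 14 - 14 = 144 - 28 ≡ 14; y = λ·(14 - 14) - 6 ≡ 11. → (14, 11)
2Q = (14, 11).
Finally 2P + 2Q:
𝒪 + (14, 11) = (14, 11) (identity).

(14, 11)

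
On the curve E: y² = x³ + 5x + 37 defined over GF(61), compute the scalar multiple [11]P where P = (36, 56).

(11, 52)

Repeated addition: build up to 11P.
2P: tangent at (36, 56): λ = (3·36² + 5)/(2·56) ≡ 50/51. 51⁻¹ ≡ 6 (mod 61), so λ ≡ 50·6 ≡ 56.
  x = λ² - 36 - 36 = 3136 - 72 ≡ 14; y = λ·(36 - 14) - 56 ≡ 17. → (14, 17)
3P: (14, 17) + (36, 56). λ = (56 - 17)/(36 - 14) ≡ 39/22 mod 61. 22⁻¹ ≡ 25 (mod 61) since 22·25 = 550 ≡ 1, so λ ≡ 60.
  x = λ² - 14 - 36 = 3600 - 50 ≡ 12; y = λ·(14 - 12) - 17 ≡ 42. → (12, 42)
4P: (12, 42) + (36, 56). λ = (56 - 42)/(36 - 12) ≡ 14/24 mod 61. 24⁻¹ ≡ 28 (mod 61), so λ ≡ 26.
  x = λ² - 12 - 36 = 676 - 48 ≡ 18; y = λ·(12 - 18) - 42 ≡ 46. → (18, 46)
5P: (18, 46) + (36, 56). λ = (56 - 46)/(36 - 18) ≡ 10/18 mod 61. 18⁻¹ ≡ 17 (mod 61) since 18·17 = 306 ≡ 1, so λ ≡ 48.
  x = λ² - 18 - 36 = 2304 - 54 ≡ 54; y = λ·(18 - 54) - 46 ≡ 56. → (54, 56)
6P: (54, 56) + (36, 56). λ = (56 - 56)/(36 - 54) ≡ 0/43 mod 61. 43⁻¹ ≡ 44 (mod 61) since 43·44 = 1892 ≡ 1, so λ ≡ 0.
  x = λ² - 54 - 36 = 0 - 90 ≡ 32; y = λ·(54 - 32) - 56 ≡ 5. → (32, 5)
7P: (32, 5) + (36, 56). λ = (56 - 5)/(36 - 32) ≡ 51/4 mod 61. 4⁻¹ ≡ 46 (mod 61), so λ ≡ 28.
  x = λ² - 32 - 36 = 784 - 68 ≡ 45; y = λ·(32 - 45) - 5 ≡ 58. → (45, 58)
8P: (45, 58) + (36, 56). λ = (56 - 58)/(36 - 45) ≡ 59/52 mod 61. 52⁻¹ ≡ 27 (mod 61), so λ ≡ 7.
  x = λ² - 45 - 36 = 49 - 81 ≡ 29; y = λ·(45 - 29) - 58 ≡ 54. → (29, 54)
9P: (29, 54) + (36, 56). λ = (56 - 54)/(36 - 29) ≡ 2/7 mod 61. 7⁻¹ ≡ 35 (mod 61) since 7·35 = 245 ≡ 1, so λ ≡ 9.
  x = λ² - 29 - 36 = 81 - 65 ≡ 16; y = λ·(29 - 16) - 54 ≡ 2. → (16, 2)
10P: (16, 2) + (36, 56). λ = (56 - 2)/(36 - 16) ≡ 54/20 mod 61. 20⁻¹ ≡ 58 (mod 61) since 20·58 = 1160 ≡ 1, so λ ≡ 21.
  x = λ² - 16 - 36 = 441 - 52 ≡ 23; y = λ·(16 - 23) - 2 ≡ 34. → (23, 34)
11P: (23, 34) + (36, 56). λ = (56 - 34)/(36 - 23) ≡ 22/13 mod 61. 13⁻¹ ≡ 47 (mod 61), so λ ≡ 58.
  x = λ² - 23 - 36 = 3364 - 59 ≡ 11; y = λ·(23 - 11) - 34 ≡ 52. → (11, 52)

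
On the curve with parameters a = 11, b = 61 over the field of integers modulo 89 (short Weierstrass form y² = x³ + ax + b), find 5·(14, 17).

(30, 35)

Write G = (14, 17).
Repeated addition: build up to 5G.
2G: tangent at (14, 17): λ = (3·14² + 11)/(2·17) ≡ 65/34. 34⁻¹ ≡ 55 (mod 89), so λ ≡ 65·55 ≡ 15.
  x = λ² - 14 - 14 = 225 - 28 ≡ 19; y = λ·(14 - 19) - 17 ≡ 86. → (19, 86)
3G: (19, 86) + (14, 17). λ = (17 - 86)/(14 - 19) ≡ 20/84 mod 89. 84⁻¹ ≡ 71 (mod 89) since 84·71 = 5964 ≡ 1, so λ ≡ 85.
  x = λ² - 19 - 14 = 7225 - 33 ≡ 72; y = λ·(19 - 72) - 86 ≡ 37. → (72, 37)
4G: (72, 37) + (14, 17). λ = (17 - 37)/(14 - 72) ≡ 69/31 mod 89. 31⁻¹ ≡ 23 (mod 89) since 31·23 = 713 ≡ 1, so λ ≡ 74.
  x = λ² - 72 - 14 = 5476 - 86 ≡ 50; y = λ·(72 - 50) - 37 ≡ 78. → (50, 78)
5G: (50, 78) + (14, 17). λ = (17 - 78)/(14 - 50) ≡ 28/53 mod 89. 53⁻¹ ≡ 42 (mod 89), so λ ≡ 19.
  x = λ² - 50 - 14 = 361 - 64 ≡ 30; y = λ·(50 - 30) - 78 ≡ 35. → (30, 35)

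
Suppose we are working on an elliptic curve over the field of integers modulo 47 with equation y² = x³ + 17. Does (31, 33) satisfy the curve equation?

y² = 33² ≡ 8; x³ + 0x + 17 = 29808 ≡ 10 (mod 47). 8 ≠ 10.

no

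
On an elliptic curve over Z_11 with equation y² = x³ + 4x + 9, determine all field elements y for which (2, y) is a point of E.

5, 6

x³ + 4x + 9 = 25 ≡ 3 (mod 11).
Square roots of 3 mod 11: 5 and 6 (since 5² = 25 ≡ 3).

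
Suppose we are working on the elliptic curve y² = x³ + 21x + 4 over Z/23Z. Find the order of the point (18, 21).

10

2P: tangent at (18, 21): λ = (3·18² + 21)/(2·21) ≡ 4/19. 19⁻¹ ≡ 17 (mod 23), so λ ≡ 4·17 ≡ 22.
  x = λ² - 18 - 18 = 484 - 36 ≡ 11; y = λ·(18 - 11) - 21 ≡ 18. → (11, 18)
3P: (11, 18) + (18, 21). λ = (21 - 18)/(18 - 11) ≡ 3/7 mod 23. 7⁻¹ ≡ 10 (mod 23), so λ ≡ 7.
  x = λ² - 11 - 18 = 49 - 29 ≡ 20; y = λ·(11 - 20) - 18 ≡ 11. → (20, 11)
4P: (20, 11) + (18, 21). λ = (21 - 11)/(18 - 20) ≡ 10/21 mod 23. 21⁻¹ ≡ 11 (mod 23), so λ ≡ 18.
  x = λ² - 20 - 18 = 324 - 38 ≡ 10; y = λ·(20 - 10) - 11 ≡ 8. → (10, 8)
5P: (10, 8) + (18, 21). λ = (21 - 8)/(18 - 10) ≡ 13/8 mod 23. 8⁻¹ ≡ 3 (mod 23) since 8·3 = 24 ≡ 1, so λ ≡ 16.
  x = λ² - 10 - 18 = 256 - 28 ≡ 21; y = λ·(10 - 21) - 8 ≡ 0. → (21, 0)
6P: (21, 0) + (18, 21). λ = (21 - 0)/(18 - 21) ≡ 21/20 mod 23. 20⁻¹ ≡ 15 (mod 23), so λ ≡ 16.
  x = λ² - 21 - 18 = 256 - 39 ≡ 10; y = λ·(21 - 10) - 0 ≡ 15. → (10, 15)
7P: (10, 15) + (18, 21). λ = (21 - 15)/(18 - 10) ≡ 6/8 mod 23. 8⁻¹ ≡ 3 (mod 23), so λ ≡ 18.
  x = λ² - 10 - 18 = 324 - 28 ≡ 20; y = λ·(10 - 20) - 15 ≡ 12. → (20, 12)
8P: (20, 12) + (18, 21). λ = (21 - 12)/(18 - 20) ≡ 9/21 mod 23. 21⁻¹ ≡ 11 (mod 23), so λ ≡ 7.
  x = λ² - 20 - 18 = 49 - 38 ≡ 11; y = λ·(20 - 11) - 12 ≡ 5. → (11, 5)
9P: (11, 5) + (18, 21). λ = (21 - 5)/(18 - 11) ≡ 16/7 mod 23. 7⁻¹ ≡ 10 (mod 23) since 7·10 = 70 ≡ 1, so λ ≡ 22.
  x = λ² - 11 - 18 = 484 - 29 ≡ 18; y = λ·(11 - 18) - 5 ≡ 2. → (18, 2)
10P: (18, 2) + (18, 21): same x and y₁ ≡ -y₂, so the sum is the point at infinity.
10P = the point at infinity, so the order is 10.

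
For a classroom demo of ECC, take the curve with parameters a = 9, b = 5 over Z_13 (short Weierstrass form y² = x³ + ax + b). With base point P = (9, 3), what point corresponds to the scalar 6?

Repeated addition: build up to 6P.
2P: tangent at (9, 3): λ = (3·9² + 9)/(2·3) ≡ 5/6. 6⁻¹ ≡ 11 (mod 13), so λ ≡ 5·11 ≡ 3.
  x = λ² - 9 - 9 = 9 - 18 ≡ 4; y = λ·(9 - 4) - 3 ≡ 12. → (4, 12)
3P: (4, 12) + (9, 3). λ = (3 - 12)/(9 - 4) ≡ 4/5 mod 13. 5⁻¹ ≡ 8 (mod 13), so λ ≡ 6.
  x = λ² - 4 - 9 = 36 - 13 ≡ 10; y = λ·(4 - 10) - 12 ≡ 4. → (10, 4)
4P: (10, 4) + (9, 3). λ = (3 - 4)/(9 - 10) ≡ 12/12 mod 13. 12⁻¹ ≡ 12 (mod 13), so λ ≡ 1.
  x = λ² - 10 - 9 = 1 - 19 ≡ 8; y = λ·(10 - 8) - 4 ≡ 11. → (8, 11)
5P: (8, 11) + (9, 3). λ = (3 - 11)/(9 - 8) ≡ 5/1 mod 13. 1⁻¹ ≡ 1 (mod 13), so λ ≡ 5.
  x = λ² - 8 - 9 = 25 - 17 ≡ 8; y = λ·(8 - 8) - 11 ≡ 2. → (8, 2)
6P: (8, 2) + (9, 3). λ = (3 - 2)/(9 - 8) ≡ 1/1 mod 13. 1⁻¹ ≡ 1 (mod 13), so λ ≡ 1.
  x = λ² - 8 - 9 = 1 - 17 ≡ 10; y = λ·(8 - 10) - 2 ≡ 9. → (10, 9)

(10, 9)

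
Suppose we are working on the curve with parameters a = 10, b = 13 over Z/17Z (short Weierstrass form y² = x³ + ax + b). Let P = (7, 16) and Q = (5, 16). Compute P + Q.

(5, 1)

(7, 16) + (5, 16). λ = (16 - 16)/(5 - 7) ≡ 0/15 mod 17. 15⁻¹ ≡ 8 (mod 17) since 15·8 = 120 ≡ 1, so λ ≡ 0.
  x = λ² - 7 - 5 = 0 - 12 ≡ 5; y = λ·(7 - 5) - 16 ≡ 1. → (5, 1)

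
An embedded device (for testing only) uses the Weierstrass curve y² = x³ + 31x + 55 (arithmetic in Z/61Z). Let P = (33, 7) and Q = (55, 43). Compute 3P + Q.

O

First 3P:
Repeated addition: build up to 3P.
2P: tangent at (33, 7): λ = (3·33² + 31)/(2·7) ≡ 4/14. 14⁻¹ ≡ 48 (mod 61), so λ ≡ 4·48 ≡ 9.
  x = λ² - 33 - 33 = 81 - 66 ≡ 15; y = λ·(33 - 15) - 7 ≡ 33. → (15, 33)
3P: (15, 33) + (33, 7). λ = (7 - 33)/(33 - 15) ≡ 35/18 mod 61. 18⁻¹ ≡ 17 (mod 61), so λ ≡ 46.
  x = λ² - 15 - 33 = 2116 - 48 ≡ 55; y = λ·(15 - 55) - 33 ≡ 18. → (55, 18)
3P = (55, 18).
Finally 3P + Q:
(55, 18) + (55, 43): same x and y₁ ≡ -y₂, so the sum is O.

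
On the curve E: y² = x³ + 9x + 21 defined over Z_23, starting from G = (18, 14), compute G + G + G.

(4, 12)

Repeated addition: build up to 3G.
2G: tangent at (18, 14): λ = (3·18² + 9)/(2·14) ≡ 15/5. 5⁻¹ ≡ 14 (mod 23) since 5·14 = 70 ≡ 1, so λ ≡ 15·14 ≡ 3.
  x = λ² - 18 - 18 = 9 - 36 ≡ 19; y = λ·(18 - 19) - 14 ≡ 6. → (19, 6)
3G: (19, 6) + (18, 14). λ = (14 - 6)/(18 - 19) ≡ 8/22 mod 23. 22⁻¹ ≡ 22 (mod 23), so λ ≡ 15.
  x = λ² - 19 - 18 = 225 - 37 ≡ 4; y = λ·(19 - 4) - 6 ≡ 12. → (4, 12)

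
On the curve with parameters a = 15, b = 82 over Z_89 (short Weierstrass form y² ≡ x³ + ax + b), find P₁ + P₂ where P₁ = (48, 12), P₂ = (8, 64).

(48, 12) + (8, 64). λ = (64 - 12)/(8 - 48) ≡ 52/49 mod 89. 49⁻¹ ≡ 20 (mod 89) since 49·20 = 980 ≡ 1, so λ ≡ 61.
  x = λ² - 48 - 8 = 3721 - 56 ≡ 16; y = λ·(48 - 16) - 12 ≡ 71. → (16, 71)

(16, 71)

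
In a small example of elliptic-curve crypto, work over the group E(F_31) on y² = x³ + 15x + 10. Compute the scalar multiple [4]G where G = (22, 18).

(22, 18)

Double-and-add on 4 = (100)₂. Start with G = (22, 18) for the leading 1-bit.
double: tangent at (22, 18): λ = (3·22² + 15)/(2·18) ≡ 10/5. 5⁻¹ ≡ 25 (mod 31), so λ ≡ 10·25 ≡ 2.
  x = λ² - 22 - 22 = 4 - 44 ≡ 22; y = λ·(22 - 22) - 18 ≡ 13. → (22, 13)
double: tangent at (22, 13): λ = (3·22² + 15)/(2·13) ≡ 10/26. 26⁻¹ ≡ 6 (mod 31), so λ ≡ 10·6 ≡ 29.
  x = λ² - 22 - 22 = 841 - 44 ≡ 22; y = λ·(22 - 22) - 13 ≡ 18. → (22, 18)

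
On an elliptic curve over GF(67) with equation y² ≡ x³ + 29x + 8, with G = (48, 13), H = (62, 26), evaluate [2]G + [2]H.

First 2G:
Repeated addition: build up to 2G.
2G: tangent at (48, 13): λ = (3·48² + 29)/(2·13) ≡ 40/26. 26⁻¹ ≡ 49 (mod 67), so λ ≡ 40·49 ≡ 17.
  x = λ² - 48 - 48 = 289 - 96 ≡ 59; y = λ·(48 - 59) - 13 ≡ 1. → (59, 1)
2G = (59, 1).
Next 2H:
Repeated addition: build up to 2H.
2H: tangent at (62, 26): λ = (3·62² + 29)/(2·26) ≡ 37/52. 52⁻¹ ≡ 58 (mod 67), so λ ≡ 37·58 ≡ 2.
  x = λ² - 62 - 62 = 4 - 124 ≡ 14; y = λ·(62 - 14) - 26 ≡ 3. → (14, 3)
2H = (14, 3).
Finally 2G + 2H:
(59, 1) + (14, 3). λ = (3 - 1)/(14 - 59) ≡ 2/22 mod 67. 22⁻¹ ≡ 64 (mod 67) since 22·64 = 1408 ≡ 1, so λ ≡ 61.
  x = λ² - 59 - 14 = 3721 - 73 ≡ 30; y = λ·(59 - 30) - 1 ≡ 26. → (30, 26)

(30, 26)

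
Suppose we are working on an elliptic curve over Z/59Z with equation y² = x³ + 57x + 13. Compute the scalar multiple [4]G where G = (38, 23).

Double-and-add on 4 = (100)₂. Start with G = (38, 23) for the leading 1-bit.
double: tangent at (38, 23): λ = (3·38² + 57)/(2·23) ≡ 23/46. 46⁻¹ ≡ 9 (mod 59), so λ ≡ 23·9 ≡ 30.
  x = λ² - 38 - 38 = 900 - 76 ≡ 57; y = λ·(38 - 57) - 23 ≡ 56. → (57, 56)
double: tangent at (57, 56): λ = (3·57² + 57)/(2·56) ≡ 10/53. 53⁻¹ ≡ 49 (mod 59), so λ ≡ 10·49 ≡ 18.
  x = λ² - 57 - 57 = 324 - 114 ≡ 33; y = λ·(57 - 33) - 56 ≡ 22. → (33, 22)

(33, 22)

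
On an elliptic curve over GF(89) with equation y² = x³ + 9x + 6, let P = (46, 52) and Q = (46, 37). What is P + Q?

O

The two points share x = 46 and their y-coordinates satisfy 52 + 37 ≡ 0 (mod 89), so they are inverses. Their sum is the point at infinity.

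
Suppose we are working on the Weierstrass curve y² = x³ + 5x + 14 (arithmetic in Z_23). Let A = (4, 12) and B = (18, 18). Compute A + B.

(4, 12) + (18, 18). λ = (18 - 12)/(18 - 4) ≡ 6/14 mod 23. 14⁻¹ ≡ 5 (mod 23), so λ ≡ 7.
  x = λ² - 4 - 18 = 49 - 22 ≡ 4; y = λ·(4 - 4) - 12 ≡ 11. → (4, 11)

(4, 11)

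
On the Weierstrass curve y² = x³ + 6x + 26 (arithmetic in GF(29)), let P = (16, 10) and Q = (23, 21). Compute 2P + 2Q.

(10, 19)

First 2P:
Repeated addition: build up to 2P.
2P: tangent at (16, 10): λ = (3·16² + 6)/(2·10) ≡ 20/20. 20⁻¹ ≡ 16 (mod 29) since 20·16 = 320 ≡ 1, so λ ≡ 20·16 ≡ 1.
  x = λ² - 16 - 16 = 1 - 32 ≡ 27; y = λ·(16 - 27) - 10 ≡ 8. → (27, 8)
2P = (27, 8).
Next 2Q:
Repeated addition: build up to 2Q.
2Q: tangent at (23, 21): λ = (3·23² + 6)/(2·21) ≡ 27/13. 13⁻¹ ≡ 9 (mod 29), so λ ≡ 27·9 ≡ 11.
  x = λ² - 23 - 23 = 121 - 46 ≡ 17; y = λ·(23 - 17) - 21 ≡ 16. → (17, 16)
2Q = (17, 16).
Finally 2P + 2Q:
(27, 8) + (17, 16). λ = (16 - 8)/(17 - 27) ≡ 8/19 mod 29. 19⁻¹ ≡ 26 (mod 29), so λ ≡ 5.
  x = λ² - 27 - 17 = 25 - 44 ≡ 10; y = λ·(27 - 10) - 8 ≡ 19. → (10, 19)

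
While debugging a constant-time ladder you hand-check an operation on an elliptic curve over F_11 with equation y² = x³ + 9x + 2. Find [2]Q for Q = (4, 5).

(7, 1)

tangent at (4, 5): λ = (3·4² + 9)/(2·5) ≡ 2/10. 10⁻¹ ≡ 10 (mod 11) since 10·10 = 100 ≡ 1, so λ ≡ 2·10 ≡ 9.
  x = λ² - 4 - 4 = 81 - 8 ≡ 7; y = λ·(4 - 7) - 5 ≡ 1. → (7, 1)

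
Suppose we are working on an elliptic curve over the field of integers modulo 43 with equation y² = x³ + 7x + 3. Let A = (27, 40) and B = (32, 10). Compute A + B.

(27, 40) + (32, 10). λ = (10 - 40)/(32 - 27) ≡ 13/5 mod 43. 5⁻¹ ≡ 26 (mod 43), so λ ≡ 37.
  x = λ² - 27 - 32 = 1369 - 59 ≡ 20; y = λ·(27 - 20) - 40 ≡ 4. → (20, 4)

(20, 4)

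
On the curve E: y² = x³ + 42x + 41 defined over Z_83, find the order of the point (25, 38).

6

2P: tangent at (25, 38): λ = (3·25² + 42)/(2·38) ≡ 8/76. 76⁻¹ ≡ 71 (mod 83), so λ ≡ 8·71 ≡ 70.
  x = λ² - 25 - 25 = 4900 - 50 ≡ 36; y = λ·(25 - 36) - 38 ≡ 22. → (36, 22)
3P: (36, 22) + (25, 38). λ = (38 - 22)/(25 - 36) ≡ 16/72 mod 83. 72⁻¹ ≡ 15 (mod 83) since 72·15 = 1080 ≡ 1, so λ ≡ 74.
  x = λ² - 36 - 25 = 5476 - 61 ≡ 20; y = λ·(36 - 20) - 22 ≡ 0. → (20, 0)
4P: (20, 0) + (25, 38). λ = (38 - 0)/(25 - 20) ≡ 38/5 mod 83. 5⁻¹ ≡ 50 (mod 83), so λ ≡ 74.
  x = λ² - 20 - 25 = 5476 - 45 ≡ 36; y = λ·(20 - 36) - 0 ≡ 61. → (36, 61)
5P: (36, 61) + (25, 38). λ = (38 - 61)/(25 - 36) ≡ 60/72 mod 83. 72⁻¹ ≡ 15 (mod 83), so λ ≡ 70.
  x = λ² - 36 - 25 = 4900 - 61 ≡ 25; y = λ·(36 - 25) - 61 ≡ 45. → (25, 45)
6P: (25, 45) + (25, 38): same x and y₁ ≡ -y₂, so the sum is the point at infinity.
6P = the point at infinity, so the order is 6.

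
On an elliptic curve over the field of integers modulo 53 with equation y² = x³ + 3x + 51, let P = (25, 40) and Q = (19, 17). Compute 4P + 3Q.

First 4P:
Double-and-add on 4 = (100)₂. Start with P = (25, 40) for the leading 1-bit.
double: tangent at (25, 40): λ = (3·25² + 3)/(2·40) ≡ 23/27. 27⁻¹ ≡ 2 (mod 53), so λ ≡ 23·2 ≡ 46.
  x = λ² - 25 - 25 = 2116 - 50 ≡ 52; y = λ·(25 - 52) - 40 ≡ 43. → (52, 43)
double: tangent at (52, 43): λ = (3·52² + 3)/(2·43) ≡ 6/33. 33⁻¹ ≡ 45 (mod 53), so λ ≡ 6·45 ≡ 5.
  x = λ² - 52 - 52 = 25 - 104 ≡ 27; y = λ·(52 - 27) - 43 ≡ 29. → (27, 29)
4P = (27, 29).
Next 3Q:
Repeated addition: build up to 3Q.
2Q: tangent at (19, 17): λ = (3·19² + 3)/(2·17) ≡ 26/34. 34⁻¹ ≡ 39 (mod 53) since 34·39 = 1326 ≡ 1, so λ ≡ 26·39 ≡ 7.
  x = λ² - 19 - 19 = 49 - 38 ≡ 11; y = λ·(19 - 11) - 17 ≡ 39. → (11, 39)
3Q: (11, 39) + (19, 17). λ = (17 - 39)/(19 - 11) ≡ 31/8 mod 53. 8⁻¹ ≡ 20 (mod 53), so λ ≡ 37.
  x = λ² - 11 - 19 = 1369 - 30 ≡ 14; y = λ·(11 - 14) - 39 ≡ 9. → (14, 9)
3Q = (14, 9).
Finally 4P + 3Q:
(27, 29) + (14, 9). λ = (9 - 29)/(14 - 27) ≡ 33/40 mod 53. 40⁻¹ ≡ 4 (mod 53), so λ ≡ 26.
  x = λ² - 27 - 14 = 676 - 41 ≡ 52; y = λ·(27 - 52) - 29 ≡ 10. → (52, 10)

(52, 10)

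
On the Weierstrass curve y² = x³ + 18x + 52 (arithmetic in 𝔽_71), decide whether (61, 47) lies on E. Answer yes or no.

y² = 47² ≡ 8; x³ + 18x + 52 = 228131 ≡ 8 (mod 71). 8 = 8.

yes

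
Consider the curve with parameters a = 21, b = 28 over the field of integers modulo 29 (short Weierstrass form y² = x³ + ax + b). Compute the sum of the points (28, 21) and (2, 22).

(28, 21) + (2, 22). λ = (22 - 21)/(2 - 28) ≡ 1/3 mod 29. 3⁻¹ ≡ 10 (mod 29), so λ ≡ 10.
  x = λ² - 28 - 2 = 100 - 30 ≡ 12; y = λ·(28 - 12) - 21 ≡ 23. → (12, 23)

(12, 23)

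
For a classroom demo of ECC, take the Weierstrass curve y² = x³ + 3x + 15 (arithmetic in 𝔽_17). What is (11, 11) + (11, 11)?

tangent at (11, 11): λ = (3·11² + 3)/(2·11) ≡ 9/5. 5⁻¹ ≡ 7 (mod 17), so λ ≡ 9·7 ≡ 12.
  x = λ² - 11 - 11 = 144 - 22 ≡ 3; y = λ·(11 - 3) - 11 ≡ 0. → (3, 0)

(3, 0)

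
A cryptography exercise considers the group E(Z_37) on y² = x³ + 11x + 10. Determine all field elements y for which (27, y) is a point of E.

11, 26

x³ + 11x + 10 = 19990 ≡ 10 (mod 37).
Square roots of 10 mod 37: 11 and 26 (since 11² = 121 ≡ 10).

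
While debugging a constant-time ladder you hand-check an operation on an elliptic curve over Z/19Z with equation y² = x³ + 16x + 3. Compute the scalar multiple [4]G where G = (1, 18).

Double-and-add on 4 = (100)₂. Start with G = (1, 18) for the leading 1-bit.
double: tangent at (1, 18): λ = (3·1² + 16)/(2·18) ≡ 0/17. 17⁻¹ ≡ 9 (mod 19), so λ ≡ 0·9 ≡ 0.
  x = λ² - 1 - 1 = 0 - 2 ≡ 17; y = λ·(1 - 17) - 18 ≡ 1. → (17, 1)
double: tangent at (17, 1): λ = (3·17² + 16)/(2·1) ≡ 9/2. 2⁻¹ ≡ 10 (mod 19) since 2·10 = 20 ≡ 1, so λ ≡ 9·10 ≡ 14.
  x = λ² - 17 - 17 = 196 - 34 ≡ 10; y = λ·(17 - 10) - 1 ≡ 2. → (10, 2)

(10, 2)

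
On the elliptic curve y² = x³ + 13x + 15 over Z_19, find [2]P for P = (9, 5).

(2, 7)

tangent at (9, 5): λ = (3·9² + 13)/(2·5) ≡ 9/10. 10⁻¹ ≡ 2 (mod 19), so λ ≡ 9·2 ≡ 18.
  x = λ² - 9 - 9 = 324 - 18 ≡ 2; y = λ·(9 - 2) - 5 ≡ 7. → (2, 7)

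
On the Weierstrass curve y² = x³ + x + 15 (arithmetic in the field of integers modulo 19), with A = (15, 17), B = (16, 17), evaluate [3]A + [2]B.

(2, 14)

First 3A:
Repeated addition: build up to 3A.
2A: tangent at (15, 17): λ = (3·15² + 1)/(2·17) ≡ 11/15. 15⁻¹ ≡ 14 (mod 19), so λ ≡ 11·14 ≡ 2.
  x = λ² - 15 - 15 = 4 - 30 ≡ 12; y = λ·(15 - 12) - 17 ≡ 8. → (12, 8)
3A: (12, 8) + (15, 17). λ = (17 - 8)/(15 - 12) ≡ 9/3 mod 19. 3⁻¹ ≡ 13 (mod 19) since 3·13 = 39 ≡ 1, so λ ≡ 3.
  x = λ² - 12 - 15 = 9 - 27 ≡ 1; y = λ·(12 - 1) - 8 ≡ 6. → (1, 6)
3A = (1, 6).
Next 2B:
Repeated addition: build up to 2B.
2B: tangent at (16, 17): λ = (3·16² + 1)/(2·17) ≡ 9/15. 15⁻¹ ≡ 14 (mod 19) since 15·14 = 210 ≡ 1, so λ ≡ 9·14 ≡ 12.
  x = λ² - 16 - 16 = 144 - 32 ≡ 17; y = λ·(16 - 17) - 17 ≡ 9. → (17, 9)
2B = (17, 9).
Finally 3A + 2B:
(1, 6) + (17, 9). λ = (9 - 6)/(17 - 1) ≡ 3/16 mod 19. 16⁻¹ ≡ 6 (mod 19), so λ ≡ 18.
  x = λ² - 1 - 17 = 324 - 18 ≡ 2; y = λ·(1 - 2) - 6 ≡ 14. → (2, 14)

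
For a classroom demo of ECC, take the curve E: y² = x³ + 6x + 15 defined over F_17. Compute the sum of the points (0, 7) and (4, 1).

(11, 1)

(0, 7) + (4, 1). λ = (1 - 7)/(4 - 0) ≡ 11/4 mod 17. 4⁻¹ ≡ 13 (mod 17) since 4·13 = 52 ≡ 1, so λ ≡ 7.
  x = λ² - 0 - 4 = 49 - 4 ≡ 11; y = λ·(0 - 11) - 7 ≡ 1. → (11, 1)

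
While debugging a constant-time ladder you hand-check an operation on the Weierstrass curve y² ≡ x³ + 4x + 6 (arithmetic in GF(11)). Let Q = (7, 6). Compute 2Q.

tangent at (7, 6): λ = (3·7² + 4)/(2·6) ≡ 8/1. 1⁻¹ ≡ 1 (mod 11) since 1·1 = 1 ≡ 1, so λ ≡ 8·1 ≡ 8.
  x = λ² - 7 - 7 = 64 - 14 ≡ 6; y = λ·(7 - 6) - 6 ≡ 2. → (6, 2)

(6, 2)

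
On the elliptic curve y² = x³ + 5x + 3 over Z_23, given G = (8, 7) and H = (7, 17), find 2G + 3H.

O

First 2G:
Repeated addition: build up to 2G.
2G: tangent at (8, 7): λ = (3·8² + 5)/(2·7) ≡ 13/14. 14⁻¹ ≡ 5 (mod 23), so λ ≡ 13·5 ≡ 19.
  x = λ² - 8 - 8 = 361 - 16 ≡ 0; y = λ·(8 - 0) - 7 ≡ 7. → (0, 7)
2G = (0, 7).
Next 3H:
Repeated addition: build up to 3H.
2H: tangent at (7, 17): λ = (3·7² + 5)/(2·17) ≡ 14/11. 11⁻¹ ≡ 21 (mod 23) since 11·21 = 231 ≡ 1, so λ ≡ 14·21 ≡ 18.
  x = λ² - 7 - 7 = 324 - 14 ≡ 11; y = λ·(7 - 11) - 17 ≡ 3. → (11, 3)
3H: (11, 3) + (7, 17). λ = (17 - 3)/(7 - 11) ≡ 14/19 mod 23. 19⁻¹ ≡ 17 (mod 23) since 19·17 = 323 ≡ 1, so λ ≡ 8.
  x = λ² - 11 - 7 = 64 - 18 ≡ 0; y = λ·(11 - 0) - 3 ≡ 16. → (0, 16)
3H = (0, 16).
Finally 2G + 3H:
(0, 7) + (0, 16): same x and y₁ ≡ -y₂, so the sum is the point at infinity.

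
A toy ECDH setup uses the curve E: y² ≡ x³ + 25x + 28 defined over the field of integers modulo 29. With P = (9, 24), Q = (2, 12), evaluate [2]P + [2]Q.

First 2P:
Repeated addition: build up to 2P.
2P: tangent at (9, 24): λ = (3·9² + 25)/(2·24) ≡ 7/19. 19⁻¹ ≡ 26 (mod 29), so λ ≡ 7·26 ≡ 8.
  x = λ² - 9 - 9 = 64 - 18 ≡ 17; y = λ·(9 - 17) - 24 ≡ 28. → (17, 28)
2P = (17, 28).
Next 2Q:
Repeated addition: build up to 2Q.
2Q: tangent at (2, 12): λ = (3·2² + 25)/(2·12) ≡ 8/24. 24⁻¹ ≡ 23 (mod 29), so λ ≡ 8·23 ≡ 10.
  x = λ² - 2 - 2 = 100 - 4 ≡ 9; y = λ·(2 - 9) - 12 ≡ 5. → (9, 5)
2Q = (9, 5).
Finally 2P + 2Q:
(17, 28) + (9, 5). λ = (5 - 28)/(9 - 17) ≡ 6/21 mod 29. 21⁻¹ ≡ 18 (mod 29) since 21·18 = 378 ≡ 1, so λ ≡ 21.
  x = λ² - 17 - 9 = 441 - 26 ≡ 9; y = λ·(17 - 9) - 28 ≡ 24. → (9, 24)

(9, 24)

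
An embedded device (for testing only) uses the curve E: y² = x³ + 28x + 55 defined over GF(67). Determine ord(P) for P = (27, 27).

2P: tangent at (27, 27): λ = (3·27² + 28)/(2·27) ≡ 4/54. 54⁻¹ ≡ 36 (mod 67) since 54·36 = 1944 ≡ 1, so λ ≡ 4·36 ≡ 10.
  x = λ² - 27 - 27 = 100 - 54 ≡ 46; y = λ·(27 - 46) - 27 ≡ 51. → (46, 51)
3P: (46, 51) + (27, 27). λ = (27 - 51)/(27 - 46) ≡ 43/48 mod 67. 48⁻¹ ≡ 7 (mod 67), so λ ≡ 33.
  x = λ² - 46 - 27 = 1089 - 73 ≡ 11; y = λ·(46 - 11) - 51 ≡ 32. → (11, 32)
4P: (11, 32) + (27, 27). λ = (27 - 32)/(27 - 11) ≡ 62/16 mod 67. 16⁻¹ ≡ 21 (mod 67), so λ ≡ 29.
  x = λ² - 11 - 27 = 841 - 38 ≡ 66; y = λ·(11 - 66) - 32 ≡ 48. → (66, 48)
5P: (66, 48) + (27, 27). λ = (27 - 48)/(27 - 66) ≡ 46/28 mod 67. 28⁻¹ ≡ 12 (mod 67), so λ ≡ 16.
  x = λ² - 66 - 27 = 256 - 93 ≡ 29; y = λ·(66 - 29) - 48 ≡ 8. → (29, 8)
6P: (29, 8) + (27, 27). λ = (27 - 8)/(27 - 29) ≡ 19/65 mod 67. 65⁻¹ ≡ 33 (mod 67), so λ ≡ 24.
  x = λ² - 29 - 27 = 576 - 56 ≡ 51; y = λ·(29 - 51) - 8 ≡ 0. → (51, 0)
7P: (51, 0) + (27, 27). λ = (27 - 0)/(27 - 51) ≡ 27/43 mod 67. 43⁻¹ ≡ 53 (mod 67), so λ ≡ 24.
  x = λ² - 51 - 27 = 576 - 78 ≡ 29; y = λ·(51 - 29) - 0 ≡ 59. → (29, 59)
8P: (29, 59) + (27, 27). λ = (27 - 59)/(27 - 29) ≡ 35/65 mod 67. 65⁻¹ ≡ 33 (mod 67), so λ ≡ 16.
  x = λ² - 29 - 27 = 256 - 56 ≡ 66; y = λ·(29 - 66) - 59 ≡ 19. → (66, 19)
9P: (66, 19) + (27, 27). λ = (27 - 19)/(27 - 66) ≡ 8/28 mod 67. 28⁻¹ ≡ 12 (mod 67), so λ ≡ 29.
  x = λ² - 66 - 27 = 841 - 93 ≡ 11; y = λ·(66 - 11) - 19 ≡ 35. → (11, 35)
10P: (11, 35) + (27, 27). λ = (27 - 35)/(27 - 11) ≡ 59/16 mod 67. 16⁻¹ ≡ 21 (mod 67), so λ ≡ 33.
  x = λ² - 11 - 27 = 1089 - 38 ≡ 46; y = λ·(11 - 46) - 35 ≡ 16. → (46, 16)
11P: (46, 16) + (27, 27). λ = (27 - 16)/(27 - 46) ≡ 11/48 mod 67. 48⁻¹ ≡ 7 (mod 67), so λ ≡ 10.
  x = λ² - 46 - 27 = 100 - 73 ≡ 27; y = λ·(46 - 27) - 16 ≡ 40. → (27, 40)
12P: (27, 40) + (27, 27): same x and y₁ ≡ -y₂, so the sum is O.
12P = O, so the order is 12.

12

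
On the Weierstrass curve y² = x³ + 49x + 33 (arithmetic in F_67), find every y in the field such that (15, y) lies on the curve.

18, 49

x³ + 49x + 33 = 4143 ≡ 56 (mod 67).
Square roots of 56 mod 67: 18 and 49 (since 18² = 324 ≡ 56).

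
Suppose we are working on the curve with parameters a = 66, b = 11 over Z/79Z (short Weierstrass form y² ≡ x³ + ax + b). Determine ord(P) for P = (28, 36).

12

2P: tangent at (28, 36): λ = (3·28² + 66)/(2·36) ≡ 48/72. 72⁻¹ ≡ 45 (mod 79), so λ ≡ 48·45 ≡ 27.
  x = λ² - 28 - 28 = 729 - 56 ≡ 41; y = λ·(28 - 41) - 36 ≡ 8. → (41, 8)
3P: (41, 8) + (28, 36). λ = (36 - 8)/(28 - 41) ≡ 28/66 mod 79. 66⁻¹ ≡ 6 (mod 79), so λ ≡ 10.
  x = λ² - 41 - 28 = 100 - 69 ≡ 31; y = λ·(41 - 31) - 8 ≡ 13. → (31, 13)
4P: (31, 13) + (28, 36). λ = (36 - 13)/(28 - 31) ≡ 23/76 mod 79. 76⁻¹ ≡ 26 (mod 79), so λ ≡ 45.
  x = λ² - 31 - 28 = 2025 - 59 ≡ 70; y = λ·(31 - 70) - 13 ≡ 49. → (70, 49)
5P: (70, 49) + (28, 36). λ = (36 - 49)/(28 - 70) ≡ 66/37 mod 79. 37⁻¹ ≡ 47 (mod 79), so λ ≡ 21.
  x = λ² - 70 - 28 = 441 - 98 ≡ 27; y = λ·(70 - 27) - 49 ≡ 64. → (27, 64)
6P: (27, 64) + (28, 36). λ = (36 - 64)/(28 - 27) ≡ 51/1 mod 79. 1⁻¹ ≡ 1 (mod 79) since 1·1 = 1 ≡ 1, so λ ≡ 51.
  x = λ² - 27 - 28 = 2601 - 55 ≡ 18; y = λ·(27 - 18) - 64 ≡ 0. → (18, 0)
7P: (18, 0) + (28, 36). λ = (36 - 0)/(28 - 18) ≡ 36/10 mod 79. 10⁻¹ ≡ 8 (mod 79), so λ ≡ 51.
  x = λ² - 18 - 28 = 2601 - 46 ≡ 27; y = λ·(18 - 27) - 0 ≡ 15. → (27, 15)
8P: (27, 15) + (28, 36). λ = (36 - 15)/(28 - 27) ≡ 21/1 mod 79. 1⁻¹ ≡ 1 (mod 79), so λ ≡ 21.
  x = λ² - 27 - 28 = 441 - 55 ≡ 70; y = λ·(27 - 70) - 15 ≡ 30. → (70, 30)
9P: (70, 30) + (28, 36). λ = (36 - 30)/(28 - 70) ≡ 6/37 mod 79. 37⁻¹ ≡ 47 (mod 79), so λ ≡ 45.
  x = λ² - 70 - 28 = 2025 - 98 ≡ 31; y = λ·(70 - 31) - 30 ≡ 66. → (31, 66)
10P: (31, 66) + (28, 36). λ = (36 - 66)/(28 - 31) ≡ 49/76 mod 79. 76⁻¹ ≡ 26 (mod 79) since 76·26 = 1976 ≡ 1, so λ ≡ 10.
  x = λ² - 31 - 28 = 100 - 59 ≡ 41; y = λ·(31 - 41) - 66 ≡ 71. → (41, 71)
11P: (41, 71) + (28, 36). λ = (36 - 71)/(28 - 41) ≡ 44/66 mod 79. 66⁻¹ ≡ 6 (mod 79) since 66·6 = 396 ≡ 1, so λ ≡ 27.
  x = λ² - 41 - 28 = 729 - 69 ≡ 28; y = λ·(41 - 28) - 71 ≡ 43. → (28, 43)
12P: (28, 43) + (28, 36): same x and y₁ ≡ -y₂, so the sum is the point at infinity.
12P = the point at infinity, so the order is 12.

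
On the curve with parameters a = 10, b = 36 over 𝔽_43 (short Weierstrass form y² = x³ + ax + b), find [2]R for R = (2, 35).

(12, 11)

tangent at (2, 35): λ = (3·2² + 10)/(2·35) ≡ 22/27. 27⁻¹ ≡ 8 (mod 43) since 27·8 = 216 ≡ 1, so λ ≡ 22·8 ≡ 4.
  x = λ² - 2 - 2 = 16 - 4 ≡ 12; y = λ·(2 - 12) - 35 ≡ 11. → (12, 11)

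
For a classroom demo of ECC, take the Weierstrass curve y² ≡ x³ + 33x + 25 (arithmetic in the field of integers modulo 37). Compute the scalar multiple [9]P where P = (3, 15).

Repeated addition: build up to 9P.
2P: tangent at (3, 15): λ = (3·3² + 33)/(2·15) ≡ 23/30. 30⁻¹ ≡ 21 (mod 37), so λ ≡ 23·21 ≡ 2.
  x = λ² - 3 - 3 = 4 - 6 ≡ 35; y = λ·(3 - 35) - 15 ≡ 32. → (35, 32)
3P: (35, 32) + (3, 15). λ = (15 - 32)/(3 - 35) ≡ 20/5 mod 37. 5⁻¹ ≡ 15 (mod 37), so λ ≡ 4.
  x = λ² - 35 - 3 = 16 - 38 ≡ 15; y = λ·(35 - 15) - 32 ≡ 11. → (15, 11)
4P: (15, 11) + (3, 15). λ = (15 - 11)/(3 - 15) ≡ 4/25 mod 37. 25⁻¹ ≡ 3 (mod 37), so λ ≡ 12.
  x = λ² - 15 - 3 = 144 - 18 ≡ 15; y = λ·(15 - 15) - 11 ≡ 26. → (15, 26)
5P: (15, 26) + (3, 15). λ = (15 - 26)/(3 - 15) ≡ 26/25 mod 37. 25⁻¹ ≡ 3 (mod 37), so λ ≡ 4.
  x = λ² - 15 - 3 = 16 - 18 ≡ 35; y = λ·(15 - 35) - 26 ≡ 5. → (35, 5)
6P: (35, 5) + (3, 15). λ = (15 - 5)/(3 - 35) ≡ 10/5 mod 37. 5⁻¹ ≡ 15 (mod 37) since 5·15 = 75 ≡ 1, so λ ≡ 2.
  x = λ² - 35 - 3 = 4 - 38 ≡ 3; y = λ·(35 - 3) - 5 ≡ 22. → (3, 22)
7P: (3, 22) + (3, 15): same x and y₁ ≡ -y₂, so the sum is O.
8P: O + (3, 15) = (3, 15) (identity).
9P: tangent at (3, 15): λ = (3·3² + 33)/(2·15) ≡ 23/30. 30⁻¹ ≡ 21 (mod 37) since 30·21 = 630 ≡ 1, so λ ≡ 23·21 ≡ 2.
  x = λ² - 3 - 3 = 4 - 6 ≡ 35; y = λ·(3 - 35) - 15 ≡ 32. → (35, 32)

(35, 32)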